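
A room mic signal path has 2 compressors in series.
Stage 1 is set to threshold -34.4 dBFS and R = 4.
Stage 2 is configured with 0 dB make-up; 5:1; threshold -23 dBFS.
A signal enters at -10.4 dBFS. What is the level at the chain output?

-28.4 dBFS

Stage 1: overshoot 24 dB → 24/4 = 6 dB → -28.4 dBFS.
Stage 2: -28.4 dBFS ≤ -23 dBFS, so stage 2 doesn't engage; output -28.4 dBFS.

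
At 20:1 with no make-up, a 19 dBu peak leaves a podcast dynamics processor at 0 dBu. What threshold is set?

Input is 20 dB above T (since output overshoot × R = input overshoot: (0 − T)·20 = 19 − T gives T = -1 dBu).
Check: -1 + (19 − (-1))/20 = -1 + 1 = 0 dBu. ✓

-1 dBu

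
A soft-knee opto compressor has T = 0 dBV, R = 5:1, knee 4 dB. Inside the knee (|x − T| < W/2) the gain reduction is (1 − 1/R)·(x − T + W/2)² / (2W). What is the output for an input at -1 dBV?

-1.1 dBV

x − T + W/2 = -1 − 0 + 2 = 1.
GR = (1 − 1/5) × 1² / 8 = 0.8 × 1 / 8 = 0.1 dB.
Output = -1 − 0.1 = -1.1 dBV.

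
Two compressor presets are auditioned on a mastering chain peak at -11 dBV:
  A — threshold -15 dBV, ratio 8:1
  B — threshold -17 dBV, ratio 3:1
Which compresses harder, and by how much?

A: overshoot 4 dB → output overshoot 0.5 dB → GR 3.5 dB.
B: overshoot 6 dB → output overshoot 2 dB → GR 4 dB.
B applies 0.5 dB more gain reduction.

B, by 0.5 dB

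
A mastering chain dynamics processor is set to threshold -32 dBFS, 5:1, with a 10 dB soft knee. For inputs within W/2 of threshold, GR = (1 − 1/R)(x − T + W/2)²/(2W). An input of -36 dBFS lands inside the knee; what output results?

-36.04 dBFS

x − T + W/2 = -36 − (-32) + 5 = 1.
GR = (1 − 1/5) × 1² / 20 = 0.8 × 1 / 20 = 0.04 dB.
Output = -36 − 0.04 = -36.04 dBFS.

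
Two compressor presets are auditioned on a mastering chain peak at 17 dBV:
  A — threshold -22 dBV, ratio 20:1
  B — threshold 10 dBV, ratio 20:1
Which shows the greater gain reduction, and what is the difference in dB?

A: overshoot 39 dB → output overshoot 1.95 dB → GR 37.05 dB.
B: overshoot 7 dB → output overshoot 0.35 dB → GR 6.65 dB.
A reduces 30.4 dB more.

A, by 30.4 dB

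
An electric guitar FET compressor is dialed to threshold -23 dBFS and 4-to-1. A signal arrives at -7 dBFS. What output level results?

-19 dBFS

The input is 16 dB above the -23 dBFS threshold.
At 4:1 the overshoot is divided by 4, leaving 4 dB above threshold.
That puts the output at -19 dBFS.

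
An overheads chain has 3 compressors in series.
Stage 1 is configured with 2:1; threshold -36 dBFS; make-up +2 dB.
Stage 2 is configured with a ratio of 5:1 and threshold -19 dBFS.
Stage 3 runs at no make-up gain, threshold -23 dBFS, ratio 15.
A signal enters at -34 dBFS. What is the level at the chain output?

Stage 1: overshoot 2 dB → 2/2 = 1 dB → -35 dBFS; +2 dB make-up → -33 dBFS.
Stage 2: -33 dBFS ≤ -19 dBFS, so stage 2 doesn't engage; output -33 dBFS.
Stage 3: below threshold (-33 ≤ -23); passes unchanged; output -33 dBFS.

-33 dBFS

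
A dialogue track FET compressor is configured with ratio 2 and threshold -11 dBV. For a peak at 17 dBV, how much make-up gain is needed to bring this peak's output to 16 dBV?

13 dB

Overshoot 28 dB → 28/2 = 14 dB after compression, so the compressed level is -11 + 14 = 3 dBV.
Make-up = target − compressed = 16 − 3 = 13 dB.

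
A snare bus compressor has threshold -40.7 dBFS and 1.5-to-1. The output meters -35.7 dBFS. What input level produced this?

-33.2 dBFS

Post-compression overshoot = -35.7 − (-40.7) = 5 dB.
Undo the ratio: input overshoot = 5 × 1.5 = 7.5 dB, giving input = -33.2 dBFS.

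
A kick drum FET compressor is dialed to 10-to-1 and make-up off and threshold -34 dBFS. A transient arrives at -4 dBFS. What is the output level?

Overshoot: -4 − (-34) = 30 dB.
10:1 compression reduces that to 30/10 = 3 dB over.
That puts the output at -31 dBFS.

-31 dBFS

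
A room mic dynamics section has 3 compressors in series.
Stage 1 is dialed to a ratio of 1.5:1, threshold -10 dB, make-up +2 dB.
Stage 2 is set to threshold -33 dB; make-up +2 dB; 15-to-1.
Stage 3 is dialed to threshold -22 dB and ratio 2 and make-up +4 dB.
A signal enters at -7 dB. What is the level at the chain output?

-25.2 dB

Stage 1: overshoot 3 dB → 3/1.5 = 2 dB → -8 dB; +2 dB make-up → -6 dB.
Stage 2: overshoot 27 dB → 27/15 = 1.8 dB → -31.2 dB; +2 dB make-up → -29.2 dB.
Stage 3: below threshold (-29.2 ≤ -22); passes unchanged; make-up brings it to -25.2 dB.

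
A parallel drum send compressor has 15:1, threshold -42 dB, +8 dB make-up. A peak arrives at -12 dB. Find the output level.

The input is 30 dB above the -42 dB threshold.
The 30 dB excess becomes 2 dB after 15:1 reduction.
Output = -42 + 2 = -40 dB; make-up adds 8 dB, giving -32 dB.

-32 dB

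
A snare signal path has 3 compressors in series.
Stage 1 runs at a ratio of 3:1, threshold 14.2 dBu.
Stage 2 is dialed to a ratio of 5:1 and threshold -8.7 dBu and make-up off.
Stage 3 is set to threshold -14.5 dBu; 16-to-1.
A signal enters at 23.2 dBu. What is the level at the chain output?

Stage 1: overshoot 9 dB → 9/3 = 3 dB → 17.2 dBu.
Stage 2: overshoot 25.9 dB → 25.9/5 = 5.18 dB → -3.52 dBu.
Stage 3: overshoot 10.98 dB → 10.98/16 = 0.68625 dB → -13.81375 dBu.

-13.81375 dBu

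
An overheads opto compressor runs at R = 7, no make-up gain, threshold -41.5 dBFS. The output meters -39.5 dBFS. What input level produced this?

-27.5 dBFS

The compressed level sits -39.5 − (-41.5) = 2 dB over threshold.
Before 7:1 compression the overshoot was 2 × 7 = 14 dB, so input = -41.5 + 14 = -27.5 dBFS.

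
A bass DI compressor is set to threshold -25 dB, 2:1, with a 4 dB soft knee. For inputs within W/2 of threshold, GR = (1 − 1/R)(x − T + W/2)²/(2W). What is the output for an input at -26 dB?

x − T + W/2 = -26 − (-25) + 2 = 1.
GR = (1 − 1/2) × 1² / 8 = 0.5 × 1 / 8 = 0.0625 dB.
Output = -26 − 0.0625 = -26.0625 dB.

-26.0625 dB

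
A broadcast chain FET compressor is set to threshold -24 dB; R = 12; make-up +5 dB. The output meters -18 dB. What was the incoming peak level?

-12 dB

Stripping the +5 dB make-up gives -23 dB at the gain stage.
That's 1 dB above the -24 dB threshold.
Before 12:1 compression the overshoot was 1 × 12 = 12 dB, so input = -24 + 12 = -12 dB.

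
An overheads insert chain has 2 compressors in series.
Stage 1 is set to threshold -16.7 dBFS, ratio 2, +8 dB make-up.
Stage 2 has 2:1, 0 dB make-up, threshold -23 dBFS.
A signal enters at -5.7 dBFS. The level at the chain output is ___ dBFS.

-13.1 dBFS

Stage 1: -5.7 dBFS is 11 dB over -16.7 dBFS; at 2:1 that becomes 5.5 dB over, giving -11.2 dBFS; +8 dB make-up → -3.2 dBFS.
Stage 2: -3.2 dBFS is 19.8 dB over -23 dBFS; at 2:1 that becomes 9.9 dB over, giving -13.1 dBFS.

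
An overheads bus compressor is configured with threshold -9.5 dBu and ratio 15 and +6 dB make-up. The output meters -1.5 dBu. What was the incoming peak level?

Remove make-up: -1.5 − 6 = -7.5 dBu.
Post-compression overshoot = -7.5 − (-9.5) = 2 dB.
Before 15:1 compression the overshoot was 2 × 15 = 30 dB, so input = -9.5 + 30 = 20.5 dBu.

20.5 dBu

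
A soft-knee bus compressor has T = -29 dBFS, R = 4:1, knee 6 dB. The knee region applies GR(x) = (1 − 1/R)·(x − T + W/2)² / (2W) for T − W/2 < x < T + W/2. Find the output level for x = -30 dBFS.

x − T + W/2 = -30 − (-29) + 3 = 2.
GR = (1 − 1/4) × 2² / 12 = 0.75 × 4 / 12 = 0.25 dB.
Output = -30 − 0.25 = -30.25 dBFS.

-30.25 dBFS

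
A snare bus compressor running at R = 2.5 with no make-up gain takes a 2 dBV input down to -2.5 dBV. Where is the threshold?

-5.5 dBV

Input is 7.5 dB above T (since output overshoot × R = input overshoot: (-2.5 − T)·2.5 = 2 − T gives T = -5.5 dBV).
Check: -5.5 + (2 − (-5.5))/2.5 = -5.5 + 3 = -2.5 dBV. ✓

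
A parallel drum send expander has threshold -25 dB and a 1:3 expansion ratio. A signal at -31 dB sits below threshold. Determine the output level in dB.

The input is 6 dB below the -25 dB threshold.
A 1:3 expander multiplies undershoot by 3: 6 × 3 = 18 dB below threshold.
Output = -25 − 18 = -43 dB.

-43 dB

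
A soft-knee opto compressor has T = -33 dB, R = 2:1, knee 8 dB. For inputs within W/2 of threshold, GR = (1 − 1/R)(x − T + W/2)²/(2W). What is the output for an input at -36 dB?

x − T + W/2 = -36 − (-33) + 4 = 1.
GR = (1 − 1/2) × 1² / 16 = 0.5 × 1 / 16 = 0.03125 dB.
Output = -36 − 0.03125 = -36.03125 dB.

-36.03125 dB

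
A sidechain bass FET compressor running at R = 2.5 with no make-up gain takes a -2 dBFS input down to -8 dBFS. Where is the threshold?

Let T be the threshold. Output overshoot = (input overshoot)/R, so -8 − T = (-2 − T)/2.5.
2.5·(-8 − T) = -2 − T → 1.5·T = -20 − (-2) = -18.
T = -18/1.5 = -12 dBFS.

-12 dBFS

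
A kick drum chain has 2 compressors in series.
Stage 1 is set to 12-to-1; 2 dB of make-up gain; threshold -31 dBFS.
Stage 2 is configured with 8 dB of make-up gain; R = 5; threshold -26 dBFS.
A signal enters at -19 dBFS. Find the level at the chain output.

Stage 1: -19 dBFS is 12 dB over -31 dBFS; at 12:1 that becomes 1 dB over, giving -30 dBFS; +2 dB make-up → -28 dBFS.
Stage 2: -28 dBFS ≤ -26 dBFS, so stage 2 doesn't engage; make-up brings it to -20 dBFS.

-20 dBFS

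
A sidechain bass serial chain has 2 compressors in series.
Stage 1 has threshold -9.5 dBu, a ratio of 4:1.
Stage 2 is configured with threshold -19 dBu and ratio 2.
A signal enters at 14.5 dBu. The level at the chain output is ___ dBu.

Stage 1: 24 dB above -9.5 dBu, reduced 4:1 to 6 dB above → -3.5 dBu.
Stage 2: 15.5 dB above -19 dBu, reduced 2:1 to 7.75 dB above → -11.25 dBu.

-11.25 dBu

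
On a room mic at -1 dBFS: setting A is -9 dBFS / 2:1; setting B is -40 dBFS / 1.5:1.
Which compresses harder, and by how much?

A: 8 dB over, compressed to 4 dB over, so 4 dB of GR.
B: 39 dB over, compressed to 26 dB over, so 13 dB of GR.
Difference: 9 dB in favour of B.

B, by 9 dB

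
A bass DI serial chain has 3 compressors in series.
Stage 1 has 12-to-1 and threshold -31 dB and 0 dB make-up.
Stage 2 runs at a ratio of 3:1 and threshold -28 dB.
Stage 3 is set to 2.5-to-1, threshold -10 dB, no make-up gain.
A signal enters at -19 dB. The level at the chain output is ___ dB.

-30 dB

Stage 1: overshoot 12 dB → 12/12 = 1 dB → -30 dB.
Stage 2: below threshold (-30 ≤ -28); passes unchanged; output -30 dB.
Stage 3: -30 dB ≤ -10 dB, so stage 3 doesn't engage; output -30 dB.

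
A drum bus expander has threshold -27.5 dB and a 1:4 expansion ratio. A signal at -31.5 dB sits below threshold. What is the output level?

-43.5 dB

Undershoot = (-27.5) − (-31.5) = 4 dB.
At 1:4, that expands to 16 dB under threshold.
Output = -27.5 − 16 = -43.5 dB.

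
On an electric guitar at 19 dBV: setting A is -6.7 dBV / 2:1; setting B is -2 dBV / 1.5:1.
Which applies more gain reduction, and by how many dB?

A: GR = 25.7 − 25.7/2 = 12.85 dB.
B: GR = 21 − 21/1.5 = 7 dB.
A reduces 5.85 dB more.

A, by 5.85 dB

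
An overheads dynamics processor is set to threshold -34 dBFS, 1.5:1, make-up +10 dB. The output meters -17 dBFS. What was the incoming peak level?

-23.5 dBFS

Remove make-up: -17 − 10 = -27 dBFS.
The compressed level sits -27 − (-34) = 7 dB over threshold.
Before 1.5:1 compression the overshoot was 7 × 1.5 = 10.5 dB, so input = -34 + 10.5 = -23.5 dBFS.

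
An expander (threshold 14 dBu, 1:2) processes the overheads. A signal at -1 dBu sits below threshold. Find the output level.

Below threshold, a 1:2 expander applies gain = (2−1)×(T − x) of attenuation.
(2−1) × 15 = 15 dB, so output = -1 − 15 = -16 dBu.

-16 dBu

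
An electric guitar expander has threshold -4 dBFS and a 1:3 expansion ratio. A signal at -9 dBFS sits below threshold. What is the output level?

-19 dBFS

Undershoot = (-4) − (-9) = 5 dB.
At 1:3, that expands to 15 dB under threshold.
Output = -4 − 15 = -19 dBFS.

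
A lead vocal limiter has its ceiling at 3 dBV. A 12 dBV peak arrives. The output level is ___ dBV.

3 dBV

The limiter clamps the peak to its 3 dBV ceiling.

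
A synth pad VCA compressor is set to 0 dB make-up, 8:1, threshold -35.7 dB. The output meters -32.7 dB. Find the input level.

-11.7 dB

The compressed level sits -32.7 − (-35.7) = 3 dB over threshold.
Before 8:1 compression the overshoot was 3 × 8 = 24 dB, so input = -35.7 + 24 = -11.7 dB.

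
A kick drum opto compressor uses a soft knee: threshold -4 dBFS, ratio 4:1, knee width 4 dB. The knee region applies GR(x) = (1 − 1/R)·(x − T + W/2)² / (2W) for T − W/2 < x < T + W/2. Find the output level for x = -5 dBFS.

x − T + W/2 = -5 − (-4) + 2 = 1.
GR = (1 − 1/4) × 1² / 8 = 0.75 × 1 / 8 = 0.09375 dB.
Output = -5 − 0.09375 = -5.09375 dBFS.

-5.09375 dBFS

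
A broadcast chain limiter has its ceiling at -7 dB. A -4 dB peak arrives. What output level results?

-7 dB

The limiter clamps the peak to its -7 dB ceiling.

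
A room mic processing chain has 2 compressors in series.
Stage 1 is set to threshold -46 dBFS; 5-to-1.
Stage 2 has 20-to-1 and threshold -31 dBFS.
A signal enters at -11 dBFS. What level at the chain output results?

-39 dBFS

Stage 1: 35 dB above -46 dBFS, reduced 5:1 to 7 dB above → -39 dBFS.
Stage 2: below threshold (-39 ≤ -31); passes unchanged; output -39 dBFS.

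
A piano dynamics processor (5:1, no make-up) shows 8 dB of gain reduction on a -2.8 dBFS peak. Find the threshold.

-12.8 dBFS

Let T be the threshold. Output overshoot = (input overshoot)/R, so -10.8 − T = (-2.8 − T)/5.
5·(-10.8 − T) = -2.8 − T → 4·T = -54 − (-2.8) = -51.2.
T = -51.2/4 = -12.8 dBFS.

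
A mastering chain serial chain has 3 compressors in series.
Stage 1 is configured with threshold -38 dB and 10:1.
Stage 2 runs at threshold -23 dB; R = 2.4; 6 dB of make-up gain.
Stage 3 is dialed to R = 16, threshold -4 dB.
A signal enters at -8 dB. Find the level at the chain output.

-29 dB

Stage 1: overshoot 30 dB → 30/10 = 3 dB → -35 dB.
Stage 2: below threshold (-35 ≤ -23); passes unchanged; make-up brings it to -29 dB.
Stage 3: below threshold (-29 ≤ -4); passes unchanged; output -29 dB.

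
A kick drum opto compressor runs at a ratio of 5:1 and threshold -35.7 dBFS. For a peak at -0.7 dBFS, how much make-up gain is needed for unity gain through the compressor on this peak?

Overshoot 35 dB → 35/5 = 7 dB after compression, so the compressed level is -35.7 + 7 = -28.7 dBFS.
Make-up = target − compressed = -0.7 − (-28.7) = 28 dB.

28 dB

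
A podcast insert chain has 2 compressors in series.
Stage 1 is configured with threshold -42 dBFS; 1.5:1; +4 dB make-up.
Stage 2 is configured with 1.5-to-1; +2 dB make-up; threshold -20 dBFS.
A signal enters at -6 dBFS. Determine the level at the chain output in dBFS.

-14 dBFS

Stage 1: -6 dBFS is 36 dB over -42 dBFS; at 1.5:1 that becomes 24 dB over, giving -18 dBFS; +4 dB make-up → -14 dBFS.
Stage 2: 6 dB above -20 dBFS, reduced 1.5:1 to 4 dB above → -16 dBFS; +2 dB make-up → -14 dBFS.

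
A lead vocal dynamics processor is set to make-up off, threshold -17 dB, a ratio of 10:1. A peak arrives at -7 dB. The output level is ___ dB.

-16 dB

The input is 10 dB above the -17 dB threshold.
10:1 compression reduces that to 10/10 = 1 dB over.
So the level is -17 + 1 = -16 dB.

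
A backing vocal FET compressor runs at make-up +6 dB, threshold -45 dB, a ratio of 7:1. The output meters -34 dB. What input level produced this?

Before make-up, the level was -34 − 6 = -40 dB.
The compressed level sits -40 − (-45) = 5 dB over threshold.
Input overshoot = R × output overshoot = 35 dB → input = -45 + 35 = -10 dB.

-10 dB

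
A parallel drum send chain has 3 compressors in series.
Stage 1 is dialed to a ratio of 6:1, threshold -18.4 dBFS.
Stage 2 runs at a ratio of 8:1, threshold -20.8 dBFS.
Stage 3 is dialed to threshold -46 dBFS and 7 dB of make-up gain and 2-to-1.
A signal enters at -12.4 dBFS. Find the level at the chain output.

-26.1875 dBFS

Stage 1: 6 dB above -18.4 dBFS, reduced 6:1 to 1 dB above → -17.4 dBFS.
Stage 2: overshoot 3.4 dB → 3.4/8 = 0.425 dB → -20.375 dBFS.
Stage 3: -20.375 dBFS is 25.625 dB over -46 dBFS; at 2:1 that becomes 12.8125 dB over, giving -33.1875 dBFS; +7 dB make-up → -26.1875 dBFS.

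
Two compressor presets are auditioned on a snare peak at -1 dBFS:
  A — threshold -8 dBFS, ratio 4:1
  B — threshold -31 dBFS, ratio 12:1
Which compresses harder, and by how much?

A: overshoot 7 dB → output overshoot 1.75 dB → GR 5.25 dB.
B: overshoot 30 dB → output overshoot 2.5 dB → GR 27.5 dB.
B applies 22.25 dB more gain reduction.

B, by 22.25 dB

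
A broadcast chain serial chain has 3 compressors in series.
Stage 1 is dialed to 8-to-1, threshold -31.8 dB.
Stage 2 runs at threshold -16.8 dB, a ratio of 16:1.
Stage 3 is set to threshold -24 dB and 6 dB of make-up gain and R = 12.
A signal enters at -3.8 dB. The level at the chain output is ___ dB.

-22.3 dB

Stage 1: 28 dB above -31.8 dB, reduced 8:1 to 3.5 dB above → -28.3 dB.
Stage 2: below threshold (-28.3 ≤ -16.8); passes unchanged; output -28.3 dB.
Stage 3: -28.3 dB is at or below the -24 dB threshold — no compression; make-up brings it to -22.3 dB.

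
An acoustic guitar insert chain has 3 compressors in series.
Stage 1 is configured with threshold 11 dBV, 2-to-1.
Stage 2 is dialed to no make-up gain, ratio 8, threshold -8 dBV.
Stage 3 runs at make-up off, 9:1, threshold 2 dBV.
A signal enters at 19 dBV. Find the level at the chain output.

-5.125 dBV

Stage 1: 19 dBV is 8 dB over 11 dBV; at 2:1 that becomes 4 dB over, giving 15 dBV.
Stage 2: 23 dB above -8 dBV, reduced 8:1 to 2.875 dB above → -5.125 dBV.
Stage 3: -5.125 dBV is at or below the 2 dBV threshold — no compression; output -5.125 dBV.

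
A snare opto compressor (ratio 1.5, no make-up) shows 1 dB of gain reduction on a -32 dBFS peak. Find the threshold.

Gain reduction = -32 − (-33) = 1 dB; output overshoot = GR / (R − 1) = 1 / 0.5 = 2 dB.
Threshold = output − output overshoot = -33 − 2 = -35 dBFS.

-35 dBFS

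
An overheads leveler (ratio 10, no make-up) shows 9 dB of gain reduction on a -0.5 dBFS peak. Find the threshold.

Input is 10 dB above T (since output overshoot × R = input overshoot: (-9.5 − T)·10 = -0.5 − T gives T = -10.5 dBFS).
Check: -10.5 + (-0.5 − (-10.5))/10 = -10.5 + 1 = -9.5 dBFS. ✓

-10.5 dBFS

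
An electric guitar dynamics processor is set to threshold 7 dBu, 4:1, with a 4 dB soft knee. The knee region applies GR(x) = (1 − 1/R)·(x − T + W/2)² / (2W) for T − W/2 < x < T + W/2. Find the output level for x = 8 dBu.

x − T + W/2 = 8 − 7 + 2 = 3.
GR = (1 − 1/4) × 3² / 8 = 0.75 × 9 / 8 = 0.84375 dB.
Output = 8 − 0.84375 = 7.15625 dBu.

7.15625 dBu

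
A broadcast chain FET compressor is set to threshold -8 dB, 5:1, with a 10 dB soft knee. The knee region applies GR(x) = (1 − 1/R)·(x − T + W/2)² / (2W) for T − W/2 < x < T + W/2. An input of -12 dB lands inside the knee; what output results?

x − T + W/2 = -12 − (-8) + 5 = 1.
GR = (1 − 1/5) × 1² / 20 = 0.8 × 1 / 20 = 0.04 dB.
Output = -12 − 0.04 = -12.04 dB.

-12.04 dB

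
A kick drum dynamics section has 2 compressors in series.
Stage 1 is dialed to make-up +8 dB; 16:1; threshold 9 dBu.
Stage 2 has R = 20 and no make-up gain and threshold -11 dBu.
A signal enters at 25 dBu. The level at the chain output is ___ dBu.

-9.55 dBu

Stage 1: overshoot 16 dB → 16/16 = 1 dB → 10 dBu; +8 dB make-up → 18 dBu.
Stage 2: 18 dBu is 29 dB over -11 dBu; at 20:1 that becomes 1.45 dB over, giving -9.55 dBu.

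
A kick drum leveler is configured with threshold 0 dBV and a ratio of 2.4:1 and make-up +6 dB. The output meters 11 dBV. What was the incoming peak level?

12 dBV

Stripping the +6 dB make-up gives 5 dBV at the gain stage.
Post-compression overshoot = 5 − 0 = 5 dB.
Before 2.4:1 compression the overshoot was 5 × 2.4 = 12 dB, so input = 0 + 12 = 12 dBV.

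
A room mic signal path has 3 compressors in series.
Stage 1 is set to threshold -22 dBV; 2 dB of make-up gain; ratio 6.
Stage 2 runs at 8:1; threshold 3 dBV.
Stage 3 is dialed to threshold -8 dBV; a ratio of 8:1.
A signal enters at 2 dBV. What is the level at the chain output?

-16 dBV

Stage 1: 2 dBV is 24 dB over -22 dBV; at 6:1 that becomes 4 dB over, giving -18 dBV; +2 dB make-up → -16 dBV.
Stage 2: below threshold (-16 ≤ 3); passes unchanged; output -16 dBV.
Stage 3: below threshold (-16 ≤ -8); passes unchanged; output -16 dBV.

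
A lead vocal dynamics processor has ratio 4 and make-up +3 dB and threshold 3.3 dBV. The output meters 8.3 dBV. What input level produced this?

11.3 dBV

Stripping the +3 dB make-up gives 5.3 dBV at the gain stage.
That's 2 dB above the 3.3 dBV threshold.
Undo the ratio: input overshoot = 2 × 4 = 8 dB, giving input = 11.3 dBV.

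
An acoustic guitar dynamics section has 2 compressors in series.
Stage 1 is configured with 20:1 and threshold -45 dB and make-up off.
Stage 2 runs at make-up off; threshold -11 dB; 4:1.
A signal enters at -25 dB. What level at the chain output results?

Stage 1: 20 dB above -45 dB, reduced 20:1 to 1 dB above → -44 dB.
Stage 2: -44 dB ≤ -11 dB, so stage 2 doesn't engage; output -44 dB.

-44 dB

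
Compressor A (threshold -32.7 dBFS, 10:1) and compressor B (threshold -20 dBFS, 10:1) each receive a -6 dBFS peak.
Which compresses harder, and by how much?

A: 26.7 dB over, compressed to 2.67 dB over, so 24.03 dB of GR.
B: 14 dB over, compressed to 1.4 dB over, so 12.6 dB of GR.
Difference: 11.43 dB in favour of A.

A, by 11.43 dB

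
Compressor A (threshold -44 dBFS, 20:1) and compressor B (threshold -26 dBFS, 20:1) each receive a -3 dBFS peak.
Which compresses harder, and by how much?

A, by 17.1 dB

A: GR = 41 − 41/20 = 38.95 dB.
B: GR = 23 − 23/20 = 21.85 dB.
A reduces 17.1 dB more.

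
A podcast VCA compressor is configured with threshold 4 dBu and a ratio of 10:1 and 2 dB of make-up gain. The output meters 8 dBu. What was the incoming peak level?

24 dBu

Remove make-up: 8 − 2 = 6 dBu.
Post-compression overshoot = 6 − 4 = 2 dB.
Input overshoot = R × output overshoot = 20 dB → input = 4 + 20 = 24 dBu.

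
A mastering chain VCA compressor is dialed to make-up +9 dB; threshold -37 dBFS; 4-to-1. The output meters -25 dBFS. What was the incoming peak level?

-25 dBFS

Stripping the +9 dB make-up gives -34 dBFS at the gain stage.
The compressed level sits -34 − (-37) = 3 dB over threshold.
Undo the ratio: input overshoot = 3 × 4 = 12 dB, giving input = -25 dBFS.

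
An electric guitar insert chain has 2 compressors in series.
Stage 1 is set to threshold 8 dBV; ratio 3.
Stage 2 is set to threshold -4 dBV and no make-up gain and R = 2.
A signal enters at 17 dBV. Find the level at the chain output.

3.5 dBV

Stage 1: overshoot 9 dB → 9/3 = 3 dB → 11 dBV.
Stage 2: 11 dBV is 15 dB over -4 dBV; at 2:1 that becomes 7.5 dB over, giving 3.5 dBV.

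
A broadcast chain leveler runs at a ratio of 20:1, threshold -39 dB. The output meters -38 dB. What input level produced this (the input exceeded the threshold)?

Post-compression overshoot = -38 − (-39) = 1 dB.
Input overshoot = R × output overshoot = 20 dB → input = -39 + 20 = -19 dB.

-19 dB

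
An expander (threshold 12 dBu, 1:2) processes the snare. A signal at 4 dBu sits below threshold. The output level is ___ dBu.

-4 dBu

The input is 8 dB below the 12 dBu threshold.
A 1:2 expander multiplies undershoot by 2: 8 × 2 = 16 dB below threshold.
Output = 12 − 16 = -4 dBu.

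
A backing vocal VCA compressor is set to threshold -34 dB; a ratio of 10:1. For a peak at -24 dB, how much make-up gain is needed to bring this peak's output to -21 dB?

12 dB

Overshoot 10 dB → 10/10 = 1 dB after compression, so the compressed level is -34 + 1 = -33 dB.
Make-up = target − compressed = -21 − (-33) = 12 dB.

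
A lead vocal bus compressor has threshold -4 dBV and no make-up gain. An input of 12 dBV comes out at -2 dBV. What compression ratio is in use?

8:1

Input overshoot = 12 − (-4) = 16 dB; output overshoot = -2 − (-4) = 2 dB.
Ratio = 16 / 2 = 8.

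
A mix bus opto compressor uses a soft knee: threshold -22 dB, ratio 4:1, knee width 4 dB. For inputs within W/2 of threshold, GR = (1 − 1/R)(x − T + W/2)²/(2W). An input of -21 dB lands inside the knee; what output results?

-21.84375 dB

x − T + W/2 = -21 − (-22) + 2 = 3.
GR = (1 − 1/4) × 3² / 8 = 0.75 × 9 / 8 = 0.84375 dB.
Output = -21 − 0.84375 = -21.84375 dB.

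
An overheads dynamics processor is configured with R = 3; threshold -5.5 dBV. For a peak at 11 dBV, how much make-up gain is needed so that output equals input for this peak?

11 dB

The peak compresses to -5.5 + 16.5/3 = 0 dBV.
To reach 11 dBV requires 11 − 0 = 11 dB of make-up.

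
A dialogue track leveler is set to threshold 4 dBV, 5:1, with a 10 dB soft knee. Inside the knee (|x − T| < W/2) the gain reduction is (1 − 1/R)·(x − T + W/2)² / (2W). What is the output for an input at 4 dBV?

3 dBV

x − T + W/2 = 4 − 4 + 5 = 5.
GR = (1 − 1/5) × 5² / 20 = 0.8 × 25 / 20 = 1 dB.
Output = 4 − 1 = 3 dBV.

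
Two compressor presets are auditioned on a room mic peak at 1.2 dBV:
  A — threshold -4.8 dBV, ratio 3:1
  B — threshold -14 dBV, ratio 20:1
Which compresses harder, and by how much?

B, by 10.44 dB

A: 6 dB over, compressed to 2 dB over, so 4 dB of GR.
B: 15.2 dB over, compressed to 0.76 dB over, so 14.44 dB of GR.
Difference: 10.44 dB in favour of B.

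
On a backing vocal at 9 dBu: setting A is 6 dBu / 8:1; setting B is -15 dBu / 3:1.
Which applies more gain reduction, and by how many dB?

A: 3 dB over, compressed to 0.375 dB over, so 2.625 dB of GR.
B: 24 dB over, compressed to 8 dB over, so 16 dB of GR.
B reduces 13.375 dB more.

B, by 13.375 dB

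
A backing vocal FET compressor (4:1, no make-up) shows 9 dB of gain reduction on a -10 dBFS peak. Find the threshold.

Gain reduction = -10 − (-19) = 9 dB; output overshoot = GR / (R − 1) = 9 / 3 = 3 dB.
Threshold = output − output overshoot = -19 − 3 = -22 dBFS.

-22 dBFS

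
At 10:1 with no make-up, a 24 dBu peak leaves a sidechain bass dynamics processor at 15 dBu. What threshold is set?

Let T be the threshold. Output overshoot = (input overshoot)/R, so 15 − T = (24 − T)/10.
10·(15 − T) = 24 − T → 9·T = 150 − 24 = 126.
T = 126/9 = 14 dBu.

14 dBu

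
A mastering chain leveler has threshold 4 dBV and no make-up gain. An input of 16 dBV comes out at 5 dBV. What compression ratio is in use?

Input overshoot = 16 − 4 = 12 dB; output overshoot = 5 − 4 = 1 dB.
Ratio = 12 / 1 = 12.

12:1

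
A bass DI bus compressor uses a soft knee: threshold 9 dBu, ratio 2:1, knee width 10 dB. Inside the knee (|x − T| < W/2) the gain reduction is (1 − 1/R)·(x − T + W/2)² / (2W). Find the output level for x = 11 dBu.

x − T + W/2 = 11 − 9 + 5 = 7.
GR = (1 − 1/2) × 7² / 20 = 0.5 × 49 / 20 = 1.225 dB.
Output = 11 − 1.225 = 9.775 dBu.

9.775 dBu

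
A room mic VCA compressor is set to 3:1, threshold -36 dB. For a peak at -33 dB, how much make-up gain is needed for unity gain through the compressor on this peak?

2 dB

Overshoot 3 dB → 3/3 = 1 dB after compression, so the compressed level is -36 + 1 = -35 dB.
Make-up = target − compressed = -33 − (-35) = 2 dB.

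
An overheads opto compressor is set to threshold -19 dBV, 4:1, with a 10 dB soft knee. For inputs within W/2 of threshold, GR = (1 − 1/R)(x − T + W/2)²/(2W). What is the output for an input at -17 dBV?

x − T + W/2 = -17 − (-19) + 5 = 7.
GR = (1 − 1/4) × 7² / 20 = 0.75 × 49 / 20 = 1.8375 dB.
Output = -17 − 1.8375 = -18.8375 dBV.

-18.8375 dBV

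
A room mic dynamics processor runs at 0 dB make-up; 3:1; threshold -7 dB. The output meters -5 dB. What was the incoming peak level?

The compressed level sits -5 − (-7) = 2 dB over threshold.
Input overshoot = R × output overshoot = 6 dB → input = -7 + 6 = -1 dB.

-1 dB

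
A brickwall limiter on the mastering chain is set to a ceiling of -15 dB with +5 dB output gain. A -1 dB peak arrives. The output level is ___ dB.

-10 dB

The limiter clamps the peak to its -15 dB ceiling.
Output gain then adds 5 dB: -15 + 5 = -10 dB.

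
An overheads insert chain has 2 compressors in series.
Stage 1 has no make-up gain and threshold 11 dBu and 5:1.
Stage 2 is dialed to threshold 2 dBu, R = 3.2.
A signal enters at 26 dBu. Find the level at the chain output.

5.75 dBu

Stage 1: overshoot 15 dB → 15/5 = 3 dB → 14 dBu.
Stage 2: 14 dBu is 12 dB over 2 dBu; at 3.2:1 that becomes 3.75 dB over, giving 5.75 dBu.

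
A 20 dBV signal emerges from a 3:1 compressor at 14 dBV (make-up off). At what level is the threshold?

11 dBV

Gain reduction = 20 − 14 = 6 dB; output overshoot = GR / (R − 1) = 6 / 2 = 3 dB.
Threshold = output − output overshoot = 14 − 3 = 11 dBV.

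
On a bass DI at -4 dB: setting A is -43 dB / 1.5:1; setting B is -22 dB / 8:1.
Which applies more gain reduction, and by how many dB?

A: 39 dB over, compressed to 26 dB over, so 13 dB of GR.
B: 18 dB over, compressed to 2.25 dB over, so 15.75 dB of GR.
Difference: 2.75 dB in favour of B.

B, by 2.75 dB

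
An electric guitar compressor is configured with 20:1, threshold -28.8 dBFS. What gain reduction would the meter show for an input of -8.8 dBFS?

Overshoot = -8.8 − (-28.8) = 20 dB.
After 20:1 compression the overshoot becomes 20/20 = 1 dB.
GR = overshoot in − overshoot out = 20 − 1 = 19 dB.

19 dB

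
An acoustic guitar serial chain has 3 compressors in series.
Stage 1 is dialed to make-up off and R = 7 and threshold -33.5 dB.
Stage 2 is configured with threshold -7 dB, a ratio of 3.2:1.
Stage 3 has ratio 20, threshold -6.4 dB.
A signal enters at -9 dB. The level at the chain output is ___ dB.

-30 dB

Stage 1: 24.5 dB above -33.5 dB, reduced 7:1 to 3.5 dB above → -30 dB.
Stage 2: -30 dB is at or below the -7 dB threshold — no compression; output -30 dB.
Stage 3: -30 dB is at or below the -6.4 dB threshold — no compression; output -30 dB.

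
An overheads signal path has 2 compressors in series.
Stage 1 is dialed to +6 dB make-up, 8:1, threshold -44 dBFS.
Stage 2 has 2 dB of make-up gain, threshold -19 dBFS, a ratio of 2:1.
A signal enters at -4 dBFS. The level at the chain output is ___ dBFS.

-31 dBFS

Stage 1: -4 dBFS is 40 dB over -44 dBFS; at 8:1 that becomes 5 dB over, giving -39 dBFS; +6 dB make-up → -33 dBFS.
Stage 2: -33 dBFS ≤ -19 dBFS, so stage 2 doesn't engage; make-up brings it to -31 dBFS.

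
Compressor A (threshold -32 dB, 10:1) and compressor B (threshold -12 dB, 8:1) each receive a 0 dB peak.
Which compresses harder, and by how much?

A, by 18.3 dB

A: overshoot 32 dB → output overshoot 3.2 dB → GR 28.8 dB.
B: overshoot 12 dB → output overshoot 1.5 dB → GR 10.5 dB.
A reduces 18.3 dB more.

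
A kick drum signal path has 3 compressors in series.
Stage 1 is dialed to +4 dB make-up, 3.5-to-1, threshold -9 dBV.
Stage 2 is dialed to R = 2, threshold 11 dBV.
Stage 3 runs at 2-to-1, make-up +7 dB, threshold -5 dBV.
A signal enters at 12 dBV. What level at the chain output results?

Stage 1: overshoot 21 dB → 21/3.5 = 6 dB → -3 dBV; +4 dB make-up → 1 dBV.
Stage 2: 1 dBV is at or below the 11 dBV threshold — no compression; output 1 dBV.
Stage 3: 1 dBV is 6 dB over -5 dBV; at 2:1 that becomes 3 dB over, giving -2 dBV; +7 dB make-up → 5 dBV.

5 dBV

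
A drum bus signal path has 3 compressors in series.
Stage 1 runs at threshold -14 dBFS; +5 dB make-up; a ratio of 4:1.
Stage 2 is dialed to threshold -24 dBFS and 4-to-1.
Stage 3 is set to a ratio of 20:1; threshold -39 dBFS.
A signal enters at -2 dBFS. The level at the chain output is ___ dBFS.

-38.025 dBFS

Stage 1: 12 dB above -14 dBFS, reduced 4:1 to 3 dB above → -11 dBFS; +5 dB make-up → -6 dBFS.
Stage 2: 18 dB above -24 dBFS, reduced 4:1 to 4.5 dB above → -19.5 dBFS.
Stage 3: overshoot 19.5 dB → 19.5/20 = 0.975 dB → -38.025 dBFS.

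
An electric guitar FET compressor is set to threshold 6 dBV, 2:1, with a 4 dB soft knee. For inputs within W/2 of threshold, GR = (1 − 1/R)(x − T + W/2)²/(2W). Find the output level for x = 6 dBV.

5.75 dBV

x − T + W/2 = 6 − 6 + 2 = 2.
GR = (1 − 1/2) × 2² / 8 = 0.5 × 4 / 8 = 0.25 dB.
Output = 6 − 0.25 = 5.75 dBV.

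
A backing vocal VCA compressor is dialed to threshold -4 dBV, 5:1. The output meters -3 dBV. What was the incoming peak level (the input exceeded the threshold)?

1 dBV

The compressed level sits -3 − (-4) = 1 dB over threshold.
Input overshoot = R × output overshoot = 5 dB → input = -4 + 5 = 1 dBV.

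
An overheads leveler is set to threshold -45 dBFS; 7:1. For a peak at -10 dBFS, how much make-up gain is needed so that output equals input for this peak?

Without make-up, output = threshold + overshoot/7 = -45 + 5 = -40 dBFS.
Gap to target: 30 dB.

30 dB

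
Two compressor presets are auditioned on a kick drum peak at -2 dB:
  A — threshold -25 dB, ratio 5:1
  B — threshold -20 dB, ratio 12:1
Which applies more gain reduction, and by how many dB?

A: 23 dB over, compressed to 4.6 dB over, so 18.4 dB of GR.
B: 18 dB over, compressed to 1.5 dB over, so 16.5 dB of GR.
A reduces 1.9 dB more.

A, by 1.9 dB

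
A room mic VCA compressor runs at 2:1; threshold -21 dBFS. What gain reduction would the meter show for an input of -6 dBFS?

The signal is 15 dB above threshold.
At 2:1, output sits 15/2 = 7.5 dB above threshold.
So the signal is attenuated by 15 − 7.5 = 7.5 dB.

7.5 dB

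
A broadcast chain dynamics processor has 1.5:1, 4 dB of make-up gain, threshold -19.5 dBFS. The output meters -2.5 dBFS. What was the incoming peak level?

Stripping the +4 dB make-up gives -6.5 dBFS at the gain stage.
Post-compression overshoot = -6.5 − (-19.5) = 13 dB.
Input overshoot = R × output overshoot = 19.5 dB → input = -19.5 + 19.5 = 0 dBFS.

0 dBFS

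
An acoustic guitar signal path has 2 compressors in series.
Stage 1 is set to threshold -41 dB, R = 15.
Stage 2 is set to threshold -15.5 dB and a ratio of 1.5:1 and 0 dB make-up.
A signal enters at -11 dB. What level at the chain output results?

Stage 1: 30 dB above -41 dB, reduced 15:1 to 2 dB above → -39 dB.
Stage 2: below threshold (-39 ≤ -15.5); passes unchanged; output -39 dB.

-39 dB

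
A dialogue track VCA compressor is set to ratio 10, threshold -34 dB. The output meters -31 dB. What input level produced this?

-4 dB

The compressed level sits -31 − (-34) = 3 dB over threshold.
Input overshoot = R × output overshoot = 30 dB → input = -34 + 30 = -4 dB.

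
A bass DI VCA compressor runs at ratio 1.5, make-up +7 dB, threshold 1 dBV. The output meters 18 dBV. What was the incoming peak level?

16 dBV

Before make-up, the level was 18 − 7 = 11 dBV.
That's 10 dB above the 1 dBV threshold.
Before 1.5:1 compression the overshoot was 10 × 1.5 = 15 dB, so input = 1 + 15 = 16 dBV.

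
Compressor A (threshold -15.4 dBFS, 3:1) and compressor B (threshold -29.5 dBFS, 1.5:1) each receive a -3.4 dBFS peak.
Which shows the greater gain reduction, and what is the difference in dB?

A: 12 dB over, compressed to 4 dB over, so 8 dB of GR.
B: 26.1 dB over, compressed to 17.4 dB over, so 8.7 dB of GR.
Difference: 0.7 dB in favour of B.

B, by 0.7 dB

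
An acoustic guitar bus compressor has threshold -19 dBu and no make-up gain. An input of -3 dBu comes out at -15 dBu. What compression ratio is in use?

Input overshoot = -3 − (-19) = 16 dB; output overshoot = -15 − (-19) = 4 dB.
Ratio = 16 / 4 = 4.

4:1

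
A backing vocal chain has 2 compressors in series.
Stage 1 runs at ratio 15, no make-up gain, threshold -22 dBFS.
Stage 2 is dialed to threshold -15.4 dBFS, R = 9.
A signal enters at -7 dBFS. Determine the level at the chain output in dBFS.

Stage 1: -7 dBFS is 15 dB over -22 dBFS; at 15:1 that becomes 1 dB over, giving -21 dBFS.
Stage 2: -21 dBFS is at or below the -15.4 dBFS threshold — no compression; output -21 dBFS.

-21 dBFS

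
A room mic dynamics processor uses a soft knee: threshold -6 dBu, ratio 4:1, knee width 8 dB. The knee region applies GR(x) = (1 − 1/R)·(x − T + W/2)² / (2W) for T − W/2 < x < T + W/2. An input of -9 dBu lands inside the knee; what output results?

x − T + W/2 = -9 − (-6) + 4 = 1.
GR = (1 − 1/4) × 1² / 16 = 0.75 × 1 / 16 = 0.046875 dB.
Output = -9 − 0.046875 = -9.046875 dBu.

-9.046875 dBu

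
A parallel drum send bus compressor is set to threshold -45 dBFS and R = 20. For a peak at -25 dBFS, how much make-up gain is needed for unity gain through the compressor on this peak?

19 dB

Overshoot 20 dB → 20/20 = 1 dB after compression, so the compressed level is -45 + 1 = -44 dBFS.
Make-up = target − compressed = -25 − (-44) = 19 dB.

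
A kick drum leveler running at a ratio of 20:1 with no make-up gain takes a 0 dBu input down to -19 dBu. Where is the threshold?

Gain reduction = 0 − (-19) = 19 dB; output overshoot = GR / (R − 1) = 19 / 19 = 1 dB.
Threshold = output − output overshoot = -19 − 1 = -20 dBu.

-20 dBu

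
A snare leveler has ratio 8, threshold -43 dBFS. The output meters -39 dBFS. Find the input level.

-11 dBFS

Post-compression overshoot = -39 − (-43) = 4 dB.
Before 8:1 compression the overshoot was 4 × 8 = 32 dB, so input = -43 + 32 = -11 dBFS.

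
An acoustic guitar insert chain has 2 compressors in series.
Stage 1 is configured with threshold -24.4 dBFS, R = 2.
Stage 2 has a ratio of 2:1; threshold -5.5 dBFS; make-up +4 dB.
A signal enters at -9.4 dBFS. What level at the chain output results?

Stage 1: 15 dB above -24.4 dBFS, reduced 2:1 to 7.5 dB above → -16.9 dBFS.
Stage 2: -16.9 dBFS ≤ -5.5 dBFS, so stage 2 doesn't engage; make-up brings it to -12.9 dBFS.

-12.9 dBFS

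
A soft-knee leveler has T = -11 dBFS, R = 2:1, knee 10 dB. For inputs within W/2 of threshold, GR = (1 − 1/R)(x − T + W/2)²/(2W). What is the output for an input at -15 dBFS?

x − T + W/2 = -15 − (-11) + 5 = 1.
GR = (1 − 1/2) × 1² / 20 = 0.5 × 1 / 20 = 0.025 dB.
Output = -15 − 0.025 = -15.025 dBFS.

-15.025 dBFS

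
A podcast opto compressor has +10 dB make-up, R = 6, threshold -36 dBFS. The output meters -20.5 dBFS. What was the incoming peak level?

Before make-up, the level was -20.5 − 10 = -30.5 dBFS.
Post-compression overshoot = -30.5 − (-36) = 5.5 dB.
Before 6:1 compression the overshoot was 5.5 × 6 = 33 dB, so input = -36 + 33 = -3 dBFS.

-3 dBFS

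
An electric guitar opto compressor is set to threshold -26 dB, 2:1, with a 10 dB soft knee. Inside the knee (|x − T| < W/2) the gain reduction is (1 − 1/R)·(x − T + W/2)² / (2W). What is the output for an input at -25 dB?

x − T + W/2 = -25 − (-26) + 5 = 6.
GR = (1 − 1/2) × 6² / 20 = 0.5 × 36 / 20 = 0.9 dB.
Output = -25 − 0.9 = -25.9 dB.

-25.9 dB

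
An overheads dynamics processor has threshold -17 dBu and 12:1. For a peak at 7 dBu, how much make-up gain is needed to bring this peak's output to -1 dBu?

Overshoot 24 dB → 24/12 = 2 dB after compression, so the compressed level is -17 + 2 = -15 dBu.
Make-up = target − compressed = -1 − (-15) = 14 dB.

14 dB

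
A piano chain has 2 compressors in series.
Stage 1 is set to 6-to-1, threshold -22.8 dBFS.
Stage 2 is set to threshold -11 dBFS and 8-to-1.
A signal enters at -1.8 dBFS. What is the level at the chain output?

Stage 1: 21 dB above -22.8 dBFS, reduced 6:1 to 3.5 dB above → -19.3 dBFS.
Stage 2: below threshold (-19.3 ≤ -11); passes unchanged; output -19.3 dBFS.

-19.3 dBFS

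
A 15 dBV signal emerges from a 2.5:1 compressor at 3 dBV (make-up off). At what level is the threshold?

Input is 20 dB above T (since output overshoot × R = input overshoot: (3 − T)·2.5 = 15 − T gives T = -5 dBV).
Check: -5 + (15 − (-5))/2.5 = -5 + 8 = 3 dBV. ✓

-5 dBV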